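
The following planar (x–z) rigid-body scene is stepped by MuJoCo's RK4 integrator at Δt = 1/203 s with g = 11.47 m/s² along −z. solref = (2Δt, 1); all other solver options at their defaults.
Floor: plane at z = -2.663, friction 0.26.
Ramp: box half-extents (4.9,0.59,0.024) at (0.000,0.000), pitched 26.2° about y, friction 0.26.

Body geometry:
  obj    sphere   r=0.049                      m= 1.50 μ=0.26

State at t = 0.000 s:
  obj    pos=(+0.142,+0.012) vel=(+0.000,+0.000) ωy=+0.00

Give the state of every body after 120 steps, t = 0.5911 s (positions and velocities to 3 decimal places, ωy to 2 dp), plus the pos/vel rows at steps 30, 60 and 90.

State at t = 0.5911 s:
  obj    pos=(+0.709,-0.268) vel=(+1.919,-0.944) ωy=+43.62

Key-timestep trajectory:
   step    t(s)  obj.x    obj.z    obj.vx   obj.vz 
     30  0.1478   +0.177  -0.006  +0.480  -0.236
     60  0.2956   +0.284  -0.058  +0.959  -0.472
     90  0.4433   +0.461  -0.145  +1.439  -0.708


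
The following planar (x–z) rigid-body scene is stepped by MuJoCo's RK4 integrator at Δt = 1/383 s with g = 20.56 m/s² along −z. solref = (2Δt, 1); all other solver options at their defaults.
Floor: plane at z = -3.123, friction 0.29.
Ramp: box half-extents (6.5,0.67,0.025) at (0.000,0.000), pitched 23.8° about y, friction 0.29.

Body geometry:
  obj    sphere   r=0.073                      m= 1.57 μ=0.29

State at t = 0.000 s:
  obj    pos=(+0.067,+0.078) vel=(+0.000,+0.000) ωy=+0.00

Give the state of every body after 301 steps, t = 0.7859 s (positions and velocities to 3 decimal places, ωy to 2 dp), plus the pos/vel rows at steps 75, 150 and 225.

State at t = 0.7859 s:
  obj    pos=(+1.742,-0.661) vel=(+4.262,-1.880) ωy=+63.79

Key-timestep trajectory:
   step    t(s)  obj.x    obj.z    obj.vx   obj.vz 
     75  0.1958   +0.171  +0.032  +1.062  -0.468
    150  0.3916   +0.483  -0.106  +2.124  -0.937
    225  0.5875   +1.003  -0.335  +3.186  -1.405


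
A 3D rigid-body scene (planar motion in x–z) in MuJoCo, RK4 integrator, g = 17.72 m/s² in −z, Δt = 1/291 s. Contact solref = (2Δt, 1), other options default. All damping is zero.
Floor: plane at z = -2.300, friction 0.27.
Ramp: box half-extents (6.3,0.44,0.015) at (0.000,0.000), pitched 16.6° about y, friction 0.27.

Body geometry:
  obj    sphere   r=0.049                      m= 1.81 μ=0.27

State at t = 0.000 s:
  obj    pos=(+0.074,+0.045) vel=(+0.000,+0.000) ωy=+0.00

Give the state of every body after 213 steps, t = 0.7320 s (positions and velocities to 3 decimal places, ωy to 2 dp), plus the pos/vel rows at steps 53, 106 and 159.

State at t = 0.7320 s:
  obj    pos=(+1.002,-0.232) vel=(+2.536,-0.756) ωy=+54.01

Key-timestep trajectory:
   step    t(s)  obj.x    obj.z    obj.vx   obj.vz 
     53  0.1821   +0.131  +0.028  +0.631  -0.188
    106  0.3643   +0.304  -0.024  +1.262  -0.376
    159  0.5464   +0.591  -0.109  +1.893  -0.564


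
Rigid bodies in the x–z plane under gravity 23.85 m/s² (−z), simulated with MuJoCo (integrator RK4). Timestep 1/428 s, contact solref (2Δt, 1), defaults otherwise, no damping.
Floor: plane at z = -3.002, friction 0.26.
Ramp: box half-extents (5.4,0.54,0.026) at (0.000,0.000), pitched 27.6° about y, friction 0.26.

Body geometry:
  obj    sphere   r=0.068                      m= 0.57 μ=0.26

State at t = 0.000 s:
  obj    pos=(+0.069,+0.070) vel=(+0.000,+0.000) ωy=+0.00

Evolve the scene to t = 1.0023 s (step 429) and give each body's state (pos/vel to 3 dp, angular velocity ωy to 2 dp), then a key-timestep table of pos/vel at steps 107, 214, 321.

State at t = 1.0023 s:
  obj    pos=(+3.583,-1.767) vel=(+7.011,-3.665) ωy=+116.33

Key-timestep trajectory:
   step    t(s)  obj.x    obj.z    obj.vx   obj.vz 
    107  0.2500   +0.288  -0.044  +1.749  -0.914
    214  0.5000   +0.943  -0.387  +3.497  -1.828
    321  0.7500   +2.036  -0.959  +5.246  -2.743


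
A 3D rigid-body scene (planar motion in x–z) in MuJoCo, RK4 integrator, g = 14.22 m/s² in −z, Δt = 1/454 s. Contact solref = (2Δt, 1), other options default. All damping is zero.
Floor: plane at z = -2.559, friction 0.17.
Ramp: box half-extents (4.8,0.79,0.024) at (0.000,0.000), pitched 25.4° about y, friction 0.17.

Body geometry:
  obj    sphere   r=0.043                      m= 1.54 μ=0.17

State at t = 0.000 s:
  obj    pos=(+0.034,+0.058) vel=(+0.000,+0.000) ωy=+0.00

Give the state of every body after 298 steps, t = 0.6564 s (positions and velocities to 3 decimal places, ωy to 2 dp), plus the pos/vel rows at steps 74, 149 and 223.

State at t = 0.6564 s:
  obj    pos=(+0.882,-0.345) vel=(+2.583,-1.227) ωy=+66.49

Key-timestep trajectory:
   step    t(s)  obj.x    obj.z    obj.vx   obj.vz 
     74  0.1630   +0.086  +0.033  +0.642  -0.305
    149  0.3282   +0.246  -0.043  +1.292  -0.613
    223  0.4912   +0.509  -0.167  +1.933  -0.918


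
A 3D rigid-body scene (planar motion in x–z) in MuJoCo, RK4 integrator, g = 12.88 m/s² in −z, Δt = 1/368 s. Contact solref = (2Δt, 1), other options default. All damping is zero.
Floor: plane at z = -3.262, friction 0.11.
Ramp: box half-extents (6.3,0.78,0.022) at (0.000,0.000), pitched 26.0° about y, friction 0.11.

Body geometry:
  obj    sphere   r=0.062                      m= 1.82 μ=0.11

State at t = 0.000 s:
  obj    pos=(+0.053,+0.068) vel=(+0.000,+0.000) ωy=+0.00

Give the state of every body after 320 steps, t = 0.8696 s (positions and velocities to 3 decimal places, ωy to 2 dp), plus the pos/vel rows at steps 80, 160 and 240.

State at t = 0.8696 s:
  obj    pos=(+1.539,-0.657) vel=(+3.419,-1.664) ωy=+44.66

Key-timestep trajectory:
   step    t(s)  obj.x    obj.z    obj.vx   obj.vz 
     80  0.2174   +0.146  +0.022  +0.854  -0.419
    160  0.4348   +0.424  -0.113  +1.709  -0.832
    240  0.6522   +0.889  -0.340  +2.558  -1.266


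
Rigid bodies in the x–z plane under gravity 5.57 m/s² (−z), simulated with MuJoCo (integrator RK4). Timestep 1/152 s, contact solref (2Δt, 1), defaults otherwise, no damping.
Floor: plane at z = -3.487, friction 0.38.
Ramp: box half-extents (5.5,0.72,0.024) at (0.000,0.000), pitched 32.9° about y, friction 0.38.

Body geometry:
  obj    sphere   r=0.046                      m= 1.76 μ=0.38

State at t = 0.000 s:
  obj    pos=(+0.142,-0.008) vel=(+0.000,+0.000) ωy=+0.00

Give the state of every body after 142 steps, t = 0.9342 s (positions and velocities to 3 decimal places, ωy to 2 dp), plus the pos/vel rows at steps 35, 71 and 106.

State at t = 0.9342 s:
  obj    pos=(+0.934,-0.521) vel=(+1.695,-1.097) ωy=+43.88

Key-timestep trajectory:
   step    t(s)  obj.x    obj.z    obj.vx   obj.vz 
     35  0.2303   +0.190  -0.040  +0.418  -0.270
     71  0.4671   +0.340  -0.137  +0.848  -0.548
    106  0.6974   +0.583  -0.294  +1.265  -0.819


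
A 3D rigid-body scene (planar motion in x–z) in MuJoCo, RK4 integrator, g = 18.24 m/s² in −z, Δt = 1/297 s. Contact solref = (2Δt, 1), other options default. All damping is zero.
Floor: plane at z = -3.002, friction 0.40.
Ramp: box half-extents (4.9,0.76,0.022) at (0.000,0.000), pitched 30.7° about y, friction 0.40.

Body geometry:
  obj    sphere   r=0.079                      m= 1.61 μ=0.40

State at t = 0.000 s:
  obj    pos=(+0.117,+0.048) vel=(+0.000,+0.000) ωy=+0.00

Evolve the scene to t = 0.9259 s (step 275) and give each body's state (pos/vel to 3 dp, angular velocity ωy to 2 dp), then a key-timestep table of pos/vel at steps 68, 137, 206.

State at t = 0.9259 s:
  obj    pos=(+2.569,-1.408) vel=(+5.296,-3.144) ωy=+77.95

Key-timestep trajectory:
   step    t(s)  obj.x    obj.z    obj.vx   obj.vz 
     68  0.2290   +0.267  -0.041  +1.310  -0.778
    137  0.4613   +0.726  -0.313  +2.638  -1.567
    206  0.6936   +1.493  -0.769  +3.967  -2.356


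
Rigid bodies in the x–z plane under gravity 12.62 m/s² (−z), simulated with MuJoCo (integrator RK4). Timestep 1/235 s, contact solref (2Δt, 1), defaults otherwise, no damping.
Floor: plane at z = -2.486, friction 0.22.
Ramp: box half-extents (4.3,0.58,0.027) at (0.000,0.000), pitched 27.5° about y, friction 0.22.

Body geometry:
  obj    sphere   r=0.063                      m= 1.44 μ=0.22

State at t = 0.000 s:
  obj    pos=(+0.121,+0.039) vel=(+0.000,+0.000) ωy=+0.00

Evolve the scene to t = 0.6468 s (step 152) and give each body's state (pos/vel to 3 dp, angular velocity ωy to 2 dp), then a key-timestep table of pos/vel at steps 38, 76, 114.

State at t = 0.6468 s:
  obj    pos=(+0.893,-0.364) vel=(+2.388,-1.243) ωy=+42.72

Key-timestep trajectory:
   step    t(s)  obj.x    obj.z    obj.vx   obj.vz 
     38  0.1617   +0.169  +0.013  +0.597  -0.311
     76  0.3234   +0.314  -0.062  +1.194  -0.622
    114  0.4851   +0.555  -0.188  +1.791  -0.932


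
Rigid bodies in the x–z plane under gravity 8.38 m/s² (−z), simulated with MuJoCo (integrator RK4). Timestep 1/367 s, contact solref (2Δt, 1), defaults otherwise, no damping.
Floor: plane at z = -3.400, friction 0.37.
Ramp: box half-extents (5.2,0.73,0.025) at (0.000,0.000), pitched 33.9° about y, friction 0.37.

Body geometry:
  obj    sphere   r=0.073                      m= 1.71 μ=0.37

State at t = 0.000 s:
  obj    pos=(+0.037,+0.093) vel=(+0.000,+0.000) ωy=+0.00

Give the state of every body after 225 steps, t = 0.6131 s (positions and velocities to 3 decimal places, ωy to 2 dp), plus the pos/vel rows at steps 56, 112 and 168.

State at t = 0.6131 s:
  obj    pos=(+0.558,-0.257) vel=(+1.699,-1.142) ωy=+28.03

Key-timestep trajectory:
   step    t(s)  obj.x    obj.z    obj.vx   obj.vz 
     56  0.1526   +0.069  +0.071  +0.423  -0.284
    112  0.3052   +0.166  +0.006  +0.846  -0.568
    168  0.4578   +0.327  -0.102  +1.269  -0.852


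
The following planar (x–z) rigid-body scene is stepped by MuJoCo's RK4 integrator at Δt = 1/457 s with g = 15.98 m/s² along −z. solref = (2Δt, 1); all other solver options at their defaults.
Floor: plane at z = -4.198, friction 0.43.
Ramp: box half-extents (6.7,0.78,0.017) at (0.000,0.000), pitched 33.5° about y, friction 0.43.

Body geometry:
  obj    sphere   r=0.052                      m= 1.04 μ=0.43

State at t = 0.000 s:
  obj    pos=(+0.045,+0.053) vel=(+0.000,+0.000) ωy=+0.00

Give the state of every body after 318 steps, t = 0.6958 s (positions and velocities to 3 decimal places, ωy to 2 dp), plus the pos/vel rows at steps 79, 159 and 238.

State at t = 0.6958 s:
  obj    pos=(+1.317,-0.789) vel=(+3.656,-2.420) ωy=+84.29

Key-timestep trajectory:
   step    t(s)  obj.x    obj.z    obj.vx   obj.vz 
     79  0.1729   +0.124  +0.001  +0.908  -0.601
    159  0.3479   +0.363  -0.158  +1.828  -1.210
    238  0.5208   +0.757  -0.419  +2.736  -1.811


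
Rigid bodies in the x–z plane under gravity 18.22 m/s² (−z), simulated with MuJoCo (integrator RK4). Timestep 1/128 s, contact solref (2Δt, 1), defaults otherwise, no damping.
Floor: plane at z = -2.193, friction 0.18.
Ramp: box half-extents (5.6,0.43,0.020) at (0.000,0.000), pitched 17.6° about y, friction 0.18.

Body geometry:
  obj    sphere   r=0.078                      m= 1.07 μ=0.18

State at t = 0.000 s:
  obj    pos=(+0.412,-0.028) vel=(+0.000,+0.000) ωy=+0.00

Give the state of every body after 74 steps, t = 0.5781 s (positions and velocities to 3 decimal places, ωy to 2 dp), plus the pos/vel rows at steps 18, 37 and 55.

State at t = 0.5781 s:
  obj    pos=(+1.039,-0.227) vel=(+2.169,-0.688) ωy=+29.15

Key-timestep trajectory:
   step    t(s)  obj.x    obj.z    obj.vx   obj.vz 
     18  0.1406   +0.449  -0.040  +0.528  -0.167
     37  0.2891   +0.569  -0.078  +1.085  -0.344
     55  0.4297   +0.758  -0.138  +1.612  -0.511


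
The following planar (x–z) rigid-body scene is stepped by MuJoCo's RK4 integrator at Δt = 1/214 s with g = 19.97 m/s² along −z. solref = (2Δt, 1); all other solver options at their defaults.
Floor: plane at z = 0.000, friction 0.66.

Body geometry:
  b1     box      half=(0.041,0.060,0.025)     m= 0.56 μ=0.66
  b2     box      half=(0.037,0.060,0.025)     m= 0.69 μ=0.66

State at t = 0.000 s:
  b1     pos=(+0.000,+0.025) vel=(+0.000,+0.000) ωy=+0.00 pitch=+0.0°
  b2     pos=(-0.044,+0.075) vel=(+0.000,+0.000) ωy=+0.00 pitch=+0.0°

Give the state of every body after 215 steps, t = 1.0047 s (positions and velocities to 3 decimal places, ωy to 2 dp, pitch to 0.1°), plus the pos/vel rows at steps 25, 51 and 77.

State at t = 1.0047 s:
  b1     pos=(+0.000,+0.025) vel=(+0.000,+0.000) ωy=+0.00 pitch=+0.0°
  b2     pos=(-0.078,+0.037) vel=(+0.000,+0.000) ωy=+0.00 pitch=-90.0°

Key-timestep trajectory:
   step    t(s)  b1.x    b1.z    b1.vx   b1.vz   b2.x    b2.z    b2.vx   b2.vz 
     25  0.1168   +0.000  +0.025  +0.001  +0.000   -0.055  +0.071  -0.235  -0.186
     51  0.2383   +0.000  +0.025  +0.000  +0.000   -0.089  +0.042  -0.086  +0.034
     77  0.3598   +0.000  +0.025  +0.000  +0.000   -0.075  +0.038  -0.009  +0.029


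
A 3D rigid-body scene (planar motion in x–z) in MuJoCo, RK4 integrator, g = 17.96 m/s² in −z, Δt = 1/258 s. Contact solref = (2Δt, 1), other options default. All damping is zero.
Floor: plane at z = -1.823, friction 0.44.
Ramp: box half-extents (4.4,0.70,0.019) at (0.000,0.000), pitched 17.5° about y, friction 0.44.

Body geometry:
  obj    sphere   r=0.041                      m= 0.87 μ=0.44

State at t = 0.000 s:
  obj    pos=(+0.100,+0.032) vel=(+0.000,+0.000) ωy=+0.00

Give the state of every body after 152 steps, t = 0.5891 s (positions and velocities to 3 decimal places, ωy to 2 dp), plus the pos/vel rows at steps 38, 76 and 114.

State at t = 0.5891 s:
  obj    pos=(+0.738,-0.170) vel=(+2.167,-0.683) ωy=+55.42

Key-timestep trajectory:
   step    t(s)  obj.x    obj.z    obj.vx   obj.vz 
     38  0.1473   +0.140  +0.019  +0.542  -0.171
     76  0.2946   +0.260  -0.019  +1.084  -0.342
    114  0.4419   +0.459  -0.082  +1.626  -0.513


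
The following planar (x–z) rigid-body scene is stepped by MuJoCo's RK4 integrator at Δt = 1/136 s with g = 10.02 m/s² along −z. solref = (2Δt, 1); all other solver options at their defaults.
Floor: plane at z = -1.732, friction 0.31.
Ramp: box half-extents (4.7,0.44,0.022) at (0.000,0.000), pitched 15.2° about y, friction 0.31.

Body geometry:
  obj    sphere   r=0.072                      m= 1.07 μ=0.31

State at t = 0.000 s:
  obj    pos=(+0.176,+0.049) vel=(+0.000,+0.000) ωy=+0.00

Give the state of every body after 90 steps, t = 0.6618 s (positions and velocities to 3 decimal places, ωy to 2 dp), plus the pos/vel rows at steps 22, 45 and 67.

State at t = 0.6618 s:
  obj    pos=(+0.573,-0.058) vel=(+1.198,-0.326) ωy=+17.24

Key-timestep trajectory:
   step    t(s)  obj.x    obj.z    obj.vx   obj.vz 
     22  0.1618   +0.200  +0.043  +0.293  -0.080
     45  0.3309   +0.275  +0.023  +0.599  -0.163
     67  0.4926   +0.396  -0.010  +0.892  -0.242


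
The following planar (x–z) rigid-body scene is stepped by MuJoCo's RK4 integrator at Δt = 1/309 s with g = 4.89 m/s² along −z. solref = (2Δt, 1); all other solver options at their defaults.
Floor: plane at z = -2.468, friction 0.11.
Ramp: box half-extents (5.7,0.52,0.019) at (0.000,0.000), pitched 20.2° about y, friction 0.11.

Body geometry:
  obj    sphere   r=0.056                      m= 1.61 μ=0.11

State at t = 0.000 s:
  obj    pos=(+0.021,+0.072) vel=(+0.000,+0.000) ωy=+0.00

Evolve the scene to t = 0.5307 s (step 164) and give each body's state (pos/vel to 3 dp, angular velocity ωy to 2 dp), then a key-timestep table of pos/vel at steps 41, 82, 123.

State at t = 0.5307 s:
  obj    pos=(+0.181,+0.013) vel=(+0.601,-0.221) ωy=+11.43

Key-timestep trajectory:
   step    t(s)  obj.x    obj.z    obj.vx   obj.vz 
     41  0.1327   +0.031  +0.068  +0.150  -0.055
     82  0.2654   +0.061  +0.057  +0.300  -0.111
    123  0.3981   +0.111  +0.039  +0.451  -0.166


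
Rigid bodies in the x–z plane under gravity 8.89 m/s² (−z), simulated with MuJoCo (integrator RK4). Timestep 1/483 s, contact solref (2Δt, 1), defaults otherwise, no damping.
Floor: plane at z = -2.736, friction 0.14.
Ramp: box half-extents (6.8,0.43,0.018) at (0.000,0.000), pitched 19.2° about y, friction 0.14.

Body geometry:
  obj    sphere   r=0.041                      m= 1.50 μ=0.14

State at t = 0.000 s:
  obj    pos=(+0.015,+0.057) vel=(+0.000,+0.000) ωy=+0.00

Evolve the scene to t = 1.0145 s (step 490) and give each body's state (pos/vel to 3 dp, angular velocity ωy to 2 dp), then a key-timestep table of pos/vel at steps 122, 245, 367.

State at t = 1.0145 s:
  obj    pos=(+1.030,-0.296) vel=(+2.001,-0.697) ωy=+51.67

Key-timestep trajectory:
   step    t(s)  obj.x    obj.z    obj.vx   obj.vz 
    122  0.2526   +0.078  +0.035  +0.498  -0.173
    245  0.5072   +0.269  -0.031  +1.000  -0.348
    367  0.7598   +0.584  -0.141  +1.499  -0.522


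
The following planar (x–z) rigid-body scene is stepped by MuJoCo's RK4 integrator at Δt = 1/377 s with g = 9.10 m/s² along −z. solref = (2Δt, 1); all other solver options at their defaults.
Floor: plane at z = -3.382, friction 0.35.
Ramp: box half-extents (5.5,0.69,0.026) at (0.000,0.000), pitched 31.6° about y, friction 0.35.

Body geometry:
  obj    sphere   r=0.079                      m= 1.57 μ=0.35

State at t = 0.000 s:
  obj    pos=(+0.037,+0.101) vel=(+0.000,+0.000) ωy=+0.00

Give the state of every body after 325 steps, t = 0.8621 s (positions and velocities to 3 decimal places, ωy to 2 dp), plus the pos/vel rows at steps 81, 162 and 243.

State at t = 0.8621 s:
  obj    pos=(+1.115,-0.563) vel=(+2.501,-1.539) ωy=+37.16

Key-timestep trajectory:
   step    t(s)  obj.x    obj.z    obj.vx   obj.vz 
     81  0.2149   +0.104  +0.059  +0.623  -0.383
    162  0.4297   +0.305  -0.064  +1.247  -0.767
    243  0.6446   +0.640  -0.270  +1.870  -1.150


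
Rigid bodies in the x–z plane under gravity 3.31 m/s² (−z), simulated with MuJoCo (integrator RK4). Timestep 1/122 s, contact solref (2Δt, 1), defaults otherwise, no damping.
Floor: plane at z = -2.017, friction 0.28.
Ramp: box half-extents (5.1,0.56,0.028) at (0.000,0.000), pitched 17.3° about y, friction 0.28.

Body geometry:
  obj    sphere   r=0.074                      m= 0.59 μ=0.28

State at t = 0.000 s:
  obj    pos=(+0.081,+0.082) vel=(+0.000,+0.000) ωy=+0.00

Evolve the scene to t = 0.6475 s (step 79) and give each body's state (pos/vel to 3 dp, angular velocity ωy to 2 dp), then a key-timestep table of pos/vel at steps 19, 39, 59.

State at t = 0.6475 s:
  obj    pos=(+0.222,+0.038) vel=(+0.435,-0.135) ωy=+6.15

Key-timestep trajectory:
   step    t(s)  obj.x    obj.z    obj.vx   obj.vz 
     19  0.1557   +0.089  +0.079  +0.105  -0.032
     39  0.3197   +0.115  +0.071  +0.215  -0.067
     59  0.4836   +0.159  +0.057  +0.325  -0.101


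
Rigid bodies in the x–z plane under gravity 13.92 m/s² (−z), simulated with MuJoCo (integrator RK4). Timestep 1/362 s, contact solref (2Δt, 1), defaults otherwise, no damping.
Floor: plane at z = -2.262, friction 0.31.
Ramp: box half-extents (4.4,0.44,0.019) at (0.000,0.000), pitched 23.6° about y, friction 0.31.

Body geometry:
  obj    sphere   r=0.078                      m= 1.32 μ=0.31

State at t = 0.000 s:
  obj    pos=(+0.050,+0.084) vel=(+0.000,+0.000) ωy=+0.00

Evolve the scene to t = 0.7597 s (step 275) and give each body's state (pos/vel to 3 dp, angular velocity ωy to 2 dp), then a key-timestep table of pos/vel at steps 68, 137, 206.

State at t = 0.7597 s:
  obj    pos=(+1.103,-0.376) vel=(+2.771,-1.211) ωy=+38.76

Key-timestep trajectory:
   step    t(s)  obj.x    obj.z    obj.vx   obj.vz 
     68  0.1878   +0.114  +0.056  +0.685  -0.299
    137  0.3785   +0.311  -0.030  +1.381  -0.603
    206  0.5691   +0.641  -0.174  +2.076  -0.907


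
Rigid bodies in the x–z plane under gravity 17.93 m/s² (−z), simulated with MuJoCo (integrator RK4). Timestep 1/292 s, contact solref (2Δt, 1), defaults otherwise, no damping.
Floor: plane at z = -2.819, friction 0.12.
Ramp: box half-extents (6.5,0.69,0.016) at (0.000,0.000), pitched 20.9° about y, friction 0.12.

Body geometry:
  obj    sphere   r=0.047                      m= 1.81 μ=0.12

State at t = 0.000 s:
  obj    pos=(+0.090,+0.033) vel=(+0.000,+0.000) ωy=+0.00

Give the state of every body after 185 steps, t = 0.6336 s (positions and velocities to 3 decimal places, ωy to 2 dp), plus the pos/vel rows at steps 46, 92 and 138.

State at t = 0.6336 s:
  obj    pos=(+0.947,-0.294) vel=(+2.704,-1.033) ωy=+61.57

Key-timestep trajectory:
   step    t(s)  obj.x    obj.z    obj.vx   obj.vz 
     46  0.1575   +0.143  +0.013  +0.673  -0.257
     92  0.3151   +0.302  -0.048  +1.345  -0.514
    138  0.4726   +0.567  -0.149  +2.017  -0.770


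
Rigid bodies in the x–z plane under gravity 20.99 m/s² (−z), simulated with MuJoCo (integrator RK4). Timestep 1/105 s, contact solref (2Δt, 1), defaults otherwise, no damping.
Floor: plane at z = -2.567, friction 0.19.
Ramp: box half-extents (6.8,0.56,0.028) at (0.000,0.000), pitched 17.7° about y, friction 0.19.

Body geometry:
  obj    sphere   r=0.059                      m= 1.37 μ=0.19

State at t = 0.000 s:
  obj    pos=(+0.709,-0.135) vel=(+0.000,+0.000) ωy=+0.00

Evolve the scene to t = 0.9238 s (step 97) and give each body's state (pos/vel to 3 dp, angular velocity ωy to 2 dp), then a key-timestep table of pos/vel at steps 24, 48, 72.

State at t = 0.9238 s:
  obj    pos=(+2.562,-0.726) vel=(+4.012,-1.280) ωy=+71.35

Key-timestep trajectory:
   step    t(s)  obj.x    obj.z    obj.vx   obj.vz 
     24  0.2286   +0.823  -0.171  +0.993  -0.317
     48  0.4571   +1.163  -0.280  +1.986  -0.634
     72  0.6857   +1.730  -0.461  +2.978  -0.950


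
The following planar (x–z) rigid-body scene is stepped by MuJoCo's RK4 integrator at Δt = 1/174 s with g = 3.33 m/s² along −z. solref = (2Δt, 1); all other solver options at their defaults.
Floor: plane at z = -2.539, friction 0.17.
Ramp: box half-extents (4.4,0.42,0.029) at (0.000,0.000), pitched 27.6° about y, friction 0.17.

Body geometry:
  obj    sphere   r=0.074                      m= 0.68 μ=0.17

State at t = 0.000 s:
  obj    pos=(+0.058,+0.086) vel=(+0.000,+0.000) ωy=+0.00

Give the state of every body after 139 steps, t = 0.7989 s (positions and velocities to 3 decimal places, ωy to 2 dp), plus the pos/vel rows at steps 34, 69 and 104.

State at t = 0.7989 s:
  obj    pos=(+0.370,-0.077) vel=(+0.780,-0.408) ωy=+11.89

Key-timestep trajectory:
   step    t(s)  obj.x    obj.z    obj.vx   obj.vz 
     34  0.1954   +0.077  +0.076  +0.191  -0.100
     69  0.3966   +0.135  +0.046  +0.387  -0.203
    104  0.5977   +0.233  -0.005  +0.584  -0.305


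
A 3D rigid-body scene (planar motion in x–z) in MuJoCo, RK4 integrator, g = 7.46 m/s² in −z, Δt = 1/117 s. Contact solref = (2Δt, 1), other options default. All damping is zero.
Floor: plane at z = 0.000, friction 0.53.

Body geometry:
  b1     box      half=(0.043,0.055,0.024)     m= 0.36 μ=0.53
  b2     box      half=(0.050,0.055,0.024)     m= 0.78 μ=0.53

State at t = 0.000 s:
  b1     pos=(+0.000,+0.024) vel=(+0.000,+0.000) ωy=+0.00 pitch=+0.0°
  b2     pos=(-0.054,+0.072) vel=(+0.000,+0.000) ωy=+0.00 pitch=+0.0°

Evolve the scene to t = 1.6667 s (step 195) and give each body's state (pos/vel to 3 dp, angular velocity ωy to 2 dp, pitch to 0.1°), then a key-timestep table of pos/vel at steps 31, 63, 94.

State at t = 1.6667 s:
  b1     pos=(+0.000,+0.024) vel=(+0.000,+0.000) ωy=+0.00 pitch=+0.0°
  b2     pos=(-0.106,+0.050) vel=(+0.000,+0.000) ωy=+0.00 pitch=-90.0°

Key-timestep trajectory:
   step    t(s)  b1.x    b1.z    b1.vx   b1.vz   b2.x    b2.z    b2.vx   b2.vz 
     31  0.2650   +0.000  +0.024  +0.000  +0.000   -0.085  +0.055  -0.154  -0.001
     63  0.5385   +0.000  +0.024  +0.000  +0.000   -0.119  +0.054  +0.014  -0.003
     94  0.8034   +0.000  +0.024  +0.000  +0.000   -0.102  +0.051  -0.088  -0.035


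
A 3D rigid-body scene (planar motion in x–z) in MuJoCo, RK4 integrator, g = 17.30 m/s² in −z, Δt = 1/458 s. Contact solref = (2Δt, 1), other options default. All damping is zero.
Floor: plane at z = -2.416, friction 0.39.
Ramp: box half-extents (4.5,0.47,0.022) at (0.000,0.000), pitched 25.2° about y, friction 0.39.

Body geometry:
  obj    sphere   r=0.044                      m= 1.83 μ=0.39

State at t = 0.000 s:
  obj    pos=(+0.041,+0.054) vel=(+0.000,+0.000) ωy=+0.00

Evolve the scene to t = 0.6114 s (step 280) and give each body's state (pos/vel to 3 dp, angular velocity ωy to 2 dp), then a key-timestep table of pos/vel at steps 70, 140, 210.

State at t = 0.6114 s:
  obj    pos=(+0.931,-0.365) vel=(+2.911,-1.370) ωy=+73.10

Key-timestep trajectory:
   step    t(s)  obj.x    obj.z    obj.vx   obj.vz 
     70  0.1528   +0.097  +0.028  +0.728  -0.342
    140  0.3057   +0.263  -0.051  +1.455  -0.685
    210  0.4585   +0.541  -0.182  +2.183  -1.027


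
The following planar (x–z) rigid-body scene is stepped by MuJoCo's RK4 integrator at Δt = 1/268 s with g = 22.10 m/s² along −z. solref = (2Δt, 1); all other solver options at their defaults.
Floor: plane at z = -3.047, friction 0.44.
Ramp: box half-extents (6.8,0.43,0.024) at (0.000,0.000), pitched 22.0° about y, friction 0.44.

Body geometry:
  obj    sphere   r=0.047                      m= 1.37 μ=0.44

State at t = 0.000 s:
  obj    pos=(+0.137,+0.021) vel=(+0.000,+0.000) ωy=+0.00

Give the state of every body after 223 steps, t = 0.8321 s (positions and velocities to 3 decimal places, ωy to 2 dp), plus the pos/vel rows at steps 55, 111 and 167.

State at t = 0.8321 s:
  obj    pos=(+2.035,-0.746) vel=(+4.562,-1.843) ωy=+104.68

Key-timestep trajectory:
   step    t(s)  obj.x    obj.z    obj.vx   obj.vz 
     55  0.2052   +0.253  -0.025  +1.125  -0.455
    111  0.4142   +0.607  -0.169  +2.271  -0.918
    167  0.6231   +1.202  -0.409  +3.416  -1.380


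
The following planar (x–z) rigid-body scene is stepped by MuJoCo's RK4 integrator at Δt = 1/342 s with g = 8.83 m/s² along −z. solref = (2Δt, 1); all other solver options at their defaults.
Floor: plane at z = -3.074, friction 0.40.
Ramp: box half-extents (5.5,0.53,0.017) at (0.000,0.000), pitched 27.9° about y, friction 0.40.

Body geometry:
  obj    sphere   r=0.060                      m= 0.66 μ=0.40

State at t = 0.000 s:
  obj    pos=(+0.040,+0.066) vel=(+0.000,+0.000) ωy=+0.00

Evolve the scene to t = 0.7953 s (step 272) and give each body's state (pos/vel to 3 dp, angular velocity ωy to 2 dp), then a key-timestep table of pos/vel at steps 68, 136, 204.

State at t = 0.7953 s:
  obj    pos=(+0.865,-0.371) vel=(+2.074,-1.098) ωy=+39.12

Key-timestep trajectory:
   step    t(s)  obj.x    obj.z    obj.vx   obj.vz 
     68  0.1988   +0.092  +0.039  +0.519  -0.275
    136  0.3977   +0.246  -0.043  +1.037  -0.549
    204  0.5965   +0.504  -0.180  +1.556  -0.824


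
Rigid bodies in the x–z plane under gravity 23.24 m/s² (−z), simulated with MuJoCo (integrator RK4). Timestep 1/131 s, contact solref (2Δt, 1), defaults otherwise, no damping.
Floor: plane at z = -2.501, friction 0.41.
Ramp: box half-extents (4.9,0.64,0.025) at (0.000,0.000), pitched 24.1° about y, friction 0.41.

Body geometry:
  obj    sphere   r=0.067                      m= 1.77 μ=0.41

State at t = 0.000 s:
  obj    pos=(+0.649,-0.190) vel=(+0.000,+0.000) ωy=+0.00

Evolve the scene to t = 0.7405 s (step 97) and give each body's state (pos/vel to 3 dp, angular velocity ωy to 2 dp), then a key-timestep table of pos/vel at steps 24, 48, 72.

State at t = 0.7405 s:
  obj    pos=(+2.345,-0.948) vel=(+4.581,-2.049) ωy=+74.89

Key-timestep trajectory:
   step    t(s)  obj.x    obj.z    obj.vx   obj.vz 
     24  0.1832   +0.753  -0.236  +1.134  -0.507
     48  0.3664   +1.065  -0.375  +2.267  -1.014
     72  0.5496   +1.584  -0.608  +3.400  -1.521


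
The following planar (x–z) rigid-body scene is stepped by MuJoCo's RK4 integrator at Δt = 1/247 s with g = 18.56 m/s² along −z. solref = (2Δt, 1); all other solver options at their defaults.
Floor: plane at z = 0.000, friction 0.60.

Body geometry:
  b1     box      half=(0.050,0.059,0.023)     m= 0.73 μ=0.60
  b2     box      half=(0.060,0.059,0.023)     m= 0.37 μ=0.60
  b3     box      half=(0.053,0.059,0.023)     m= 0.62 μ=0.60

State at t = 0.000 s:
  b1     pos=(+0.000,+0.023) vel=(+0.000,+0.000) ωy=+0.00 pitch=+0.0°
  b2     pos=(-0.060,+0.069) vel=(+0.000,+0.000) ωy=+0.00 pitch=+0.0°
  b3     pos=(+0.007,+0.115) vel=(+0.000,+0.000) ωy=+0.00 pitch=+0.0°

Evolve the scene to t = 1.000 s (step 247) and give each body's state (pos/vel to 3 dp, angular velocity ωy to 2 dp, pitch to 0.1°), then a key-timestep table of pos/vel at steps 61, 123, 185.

State at t = 1.000 s:
  b1     pos=(+0.000,+0.023) vel=(+0.000,+0.000) ωy=+0.00 pitch=+0.0°
  b2     pos=(-0.073,+0.057) vel=(+0.000,+0.000) ωy=+0.01 pitch=-41.0°
  b3     pos=(+0.128,+0.023) vel=(+0.000,+0.000) ωy=+0.00 pitch=+180.0°

Key-timestep trajectory:
   step    t(s)  b1.x    b1.z    b1.vx   b1.vz   b2.x    b2.z    b2.vx   b2.vz   b3.x    b3.z    b3.vx   b3.vz 
     61  0.2470   +0.000  +0.023  +0.000  +0.000   -0.074  +0.056  -0.145  +0.077   +0.043  +0.104  +0.154  -0.012
    123  0.4980   +0.000  +0.023  +0.000  +0.000   -0.072  +0.057  +0.000  +0.000   +0.128  +0.023  -0.005  +0.012
    185  0.7490   +0.000  +0.023  +0.000  +0.000   -0.072  +0.057  +0.000  +0.000   +0.128  +0.023  +0.000  +0.000


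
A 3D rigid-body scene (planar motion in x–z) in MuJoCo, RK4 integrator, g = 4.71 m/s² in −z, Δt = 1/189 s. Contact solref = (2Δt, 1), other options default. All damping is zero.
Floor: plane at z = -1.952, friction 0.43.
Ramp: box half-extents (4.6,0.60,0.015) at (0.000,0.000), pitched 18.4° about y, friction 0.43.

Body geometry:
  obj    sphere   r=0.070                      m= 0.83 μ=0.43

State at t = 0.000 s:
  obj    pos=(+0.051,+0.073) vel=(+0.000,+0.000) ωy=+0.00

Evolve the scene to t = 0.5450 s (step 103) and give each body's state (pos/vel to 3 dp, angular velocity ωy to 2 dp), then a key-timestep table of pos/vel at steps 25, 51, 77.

State at t = 0.5450 s:
  obj    pos=(+0.201,+0.023) vel=(+0.549,-0.183) ωy=+8.26

Key-timestep trajectory:
   step    t(s)  obj.x    obj.z    obj.vx   obj.vz 
     25  0.1323   +0.060  +0.070  +0.133  -0.044
     51  0.2698   +0.088  +0.060  +0.272  -0.090
     77  0.4074   +0.135  +0.045  +0.411  -0.137


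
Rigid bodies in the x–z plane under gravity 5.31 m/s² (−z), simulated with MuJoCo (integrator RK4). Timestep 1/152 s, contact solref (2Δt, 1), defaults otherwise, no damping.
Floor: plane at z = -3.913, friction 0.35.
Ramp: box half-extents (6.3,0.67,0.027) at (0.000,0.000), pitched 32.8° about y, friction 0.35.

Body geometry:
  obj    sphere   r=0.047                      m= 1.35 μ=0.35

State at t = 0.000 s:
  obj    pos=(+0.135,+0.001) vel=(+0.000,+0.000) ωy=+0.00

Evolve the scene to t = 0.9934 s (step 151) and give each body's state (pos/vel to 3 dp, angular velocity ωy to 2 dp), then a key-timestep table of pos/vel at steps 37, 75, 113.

State at t = 0.9934 s:
  obj    pos=(+0.987,-0.548) vel=(+1.716,-1.106) ωy=+43.42

Key-timestep trajectory:
   step    t(s)  obj.x    obj.z    obj.vx   obj.vz 
     37  0.2434   +0.186  -0.032  +0.421  -0.271
     75  0.4934   +0.345  -0.135  +0.852  -0.549
    113  0.7434   +0.612  -0.307  +1.284  -0.828


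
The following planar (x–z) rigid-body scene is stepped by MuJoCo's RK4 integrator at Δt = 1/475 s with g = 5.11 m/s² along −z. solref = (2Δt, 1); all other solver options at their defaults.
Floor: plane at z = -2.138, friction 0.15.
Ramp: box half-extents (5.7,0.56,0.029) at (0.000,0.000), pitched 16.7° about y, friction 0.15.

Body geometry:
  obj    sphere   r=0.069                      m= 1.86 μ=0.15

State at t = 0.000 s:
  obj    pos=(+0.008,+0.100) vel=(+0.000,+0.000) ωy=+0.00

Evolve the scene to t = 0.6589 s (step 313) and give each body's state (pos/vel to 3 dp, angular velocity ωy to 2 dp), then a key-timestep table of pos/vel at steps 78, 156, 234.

State at t = 0.6589 s:
  obj    pos=(+0.226,+0.034) vel=(+0.662,-0.199) ωy=+10.02

Key-timestep trajectory:
   step    t(s)  obj.x    obj.z    obj.vx   obj.vz 
     78  0.1642   +0.022  +0.096  +0.165  -0.050
    156  0.3284   +0.062  +0.084  +0.330  -0.099
    234  0.4926   +0.130  +0.063  +0.495  -0.148


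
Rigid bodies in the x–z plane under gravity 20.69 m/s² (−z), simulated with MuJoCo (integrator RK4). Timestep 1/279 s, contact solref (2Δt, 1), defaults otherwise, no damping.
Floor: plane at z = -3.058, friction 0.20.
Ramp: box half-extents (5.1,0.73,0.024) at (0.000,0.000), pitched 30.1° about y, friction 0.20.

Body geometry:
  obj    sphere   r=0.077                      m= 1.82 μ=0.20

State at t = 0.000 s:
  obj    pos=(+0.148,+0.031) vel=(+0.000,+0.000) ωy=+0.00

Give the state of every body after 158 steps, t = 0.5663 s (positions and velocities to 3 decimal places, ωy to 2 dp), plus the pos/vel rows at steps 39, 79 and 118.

State at t = 0.5663 s:
  obj    pos=(+1.176,-0.565) vel=(+3.632,-2.105) ωy=+54.49

Key-timestep trajectory:
   step    t(s)  obj.x    obj.z    obj.vx   obj.vz 
     39  0.1398   +0.211  -0.005  +0.897  -0.520
     79  0.2832   +0.405  -0.118  +1.816  -1.053
    118  0.4229   +0.722  -0.302  +2.712  -1.572


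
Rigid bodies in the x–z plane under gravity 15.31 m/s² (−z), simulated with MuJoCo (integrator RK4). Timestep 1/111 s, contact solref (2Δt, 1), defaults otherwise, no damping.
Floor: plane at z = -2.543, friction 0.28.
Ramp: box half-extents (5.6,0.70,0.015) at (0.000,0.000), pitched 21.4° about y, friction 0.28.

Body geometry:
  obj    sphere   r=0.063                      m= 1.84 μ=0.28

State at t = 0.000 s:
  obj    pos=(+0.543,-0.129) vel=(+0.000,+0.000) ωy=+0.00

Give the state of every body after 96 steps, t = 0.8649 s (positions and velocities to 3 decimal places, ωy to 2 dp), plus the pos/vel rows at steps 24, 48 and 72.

State at t = 0.8649 s:
  obj    pos=(+1.933,-0.674) vel=(+3.213,-1.259) ωy=+54.76

Key-timestep trajectory:
   step    t(s)  obj.x    obj.z    obj.vx   obj.vz 
     24  0.2162   +0.630  -0.163  +0.803  -0.315
     48  0.4324   +0.890  -0.265  +1.607  -0.630
     72  0.6486   +1.325  -0.435  +2.410  -0.944


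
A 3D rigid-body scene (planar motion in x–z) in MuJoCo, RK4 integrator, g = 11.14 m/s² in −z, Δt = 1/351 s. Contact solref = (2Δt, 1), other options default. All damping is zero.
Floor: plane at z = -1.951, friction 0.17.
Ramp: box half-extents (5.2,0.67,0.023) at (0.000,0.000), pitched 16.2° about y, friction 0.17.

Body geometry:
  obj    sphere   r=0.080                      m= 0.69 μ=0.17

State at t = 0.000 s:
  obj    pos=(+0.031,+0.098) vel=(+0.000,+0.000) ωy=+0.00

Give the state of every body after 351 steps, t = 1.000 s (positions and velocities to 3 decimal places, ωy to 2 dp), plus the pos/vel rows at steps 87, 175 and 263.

State at t = 1.000 s:
  obj    pos=(+1.097,-0.211) vel=(+2.132,-0.619) ωy=+27.75

Key-timestep trajectory:
   step    t(s)  obj.x    obj.z    obj.vx   obj.vz 
     87  0.2479   +0.097  +0.079  +0.528  -0.154
    175  0.4986   +0.296  +0.021  +1.063  -0.309
    263  0.7493   +0.630  -0.076  +1.597  -0.464


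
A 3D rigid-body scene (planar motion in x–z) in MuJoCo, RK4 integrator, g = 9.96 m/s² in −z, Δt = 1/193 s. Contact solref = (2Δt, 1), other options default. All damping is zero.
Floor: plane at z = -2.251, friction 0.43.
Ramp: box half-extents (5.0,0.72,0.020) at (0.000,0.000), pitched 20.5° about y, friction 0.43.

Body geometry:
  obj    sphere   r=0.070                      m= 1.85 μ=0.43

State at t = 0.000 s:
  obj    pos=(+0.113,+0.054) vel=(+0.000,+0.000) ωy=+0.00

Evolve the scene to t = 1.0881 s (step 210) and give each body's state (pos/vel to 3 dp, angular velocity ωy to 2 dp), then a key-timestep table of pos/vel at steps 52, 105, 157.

State at t = 1.0881 s:
  obj    pos=(+1.495,-0.463) vel=(+2.539,-0.949) ωy=+38.72

Key-timestep trajectory:
   step    t(s)  obj.x    obj.z    obj.vx   obj.vz 
     52  0.2694   +0.198  +0.022  +0.629  -0.235
    105  0.5440   +0.458  -0.075  +1.270  -0.475
    157  0.8135   +0.885  -0.235  +1.898  -0.710


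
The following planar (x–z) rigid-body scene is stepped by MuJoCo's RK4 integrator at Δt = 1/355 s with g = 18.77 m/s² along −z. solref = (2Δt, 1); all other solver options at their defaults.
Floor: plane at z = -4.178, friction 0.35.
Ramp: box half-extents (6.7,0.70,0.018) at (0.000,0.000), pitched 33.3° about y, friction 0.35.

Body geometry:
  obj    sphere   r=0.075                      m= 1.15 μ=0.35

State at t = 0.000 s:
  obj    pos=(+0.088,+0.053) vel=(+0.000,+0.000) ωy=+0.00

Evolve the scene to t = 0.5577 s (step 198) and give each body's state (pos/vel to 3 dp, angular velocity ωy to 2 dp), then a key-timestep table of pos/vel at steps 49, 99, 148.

State at t = 0.5577 s:
  obj    pos=(+1.045,-0.575) vel=(+3.432,-2.254) ωy=+54.73

Key-timestep trajectory:
   step    t(s)  obj.x    obj.z    obj.vx   obj.vz 
     49  0.1380   +0.147  +0.015  +0.849  -0.558
     99  0.2789   +0.327  -0.104  +1.716  -1.127
    148  0.4169   +0.623  -0.298  +2.565  -1.685


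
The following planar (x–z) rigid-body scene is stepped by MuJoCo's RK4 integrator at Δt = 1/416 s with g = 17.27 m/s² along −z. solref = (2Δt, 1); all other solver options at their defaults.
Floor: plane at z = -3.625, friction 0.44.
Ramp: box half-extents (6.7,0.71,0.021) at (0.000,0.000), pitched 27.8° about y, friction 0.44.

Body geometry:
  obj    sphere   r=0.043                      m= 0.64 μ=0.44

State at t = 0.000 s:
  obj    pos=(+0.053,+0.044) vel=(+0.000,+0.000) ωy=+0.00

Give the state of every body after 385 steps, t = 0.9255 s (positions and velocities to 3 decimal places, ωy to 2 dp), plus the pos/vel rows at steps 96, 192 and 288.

State at t = 0.9255 s:
  obj    pos=(+2.233,-1.105) vel=(+4.710,-2.483) ωy=+123.81

Key-timestep trajectory:
   step    t(s)  obj.x    obj.z    obj.vx   obj.vz 
     96  0.2308   +0.189  -0.027  +1.175  -0.619
    192  0.4615   +0.595  -0.241  +2.349  -1.238
    288  0.6923   +1.273  -0.599  +3.523  -1.858


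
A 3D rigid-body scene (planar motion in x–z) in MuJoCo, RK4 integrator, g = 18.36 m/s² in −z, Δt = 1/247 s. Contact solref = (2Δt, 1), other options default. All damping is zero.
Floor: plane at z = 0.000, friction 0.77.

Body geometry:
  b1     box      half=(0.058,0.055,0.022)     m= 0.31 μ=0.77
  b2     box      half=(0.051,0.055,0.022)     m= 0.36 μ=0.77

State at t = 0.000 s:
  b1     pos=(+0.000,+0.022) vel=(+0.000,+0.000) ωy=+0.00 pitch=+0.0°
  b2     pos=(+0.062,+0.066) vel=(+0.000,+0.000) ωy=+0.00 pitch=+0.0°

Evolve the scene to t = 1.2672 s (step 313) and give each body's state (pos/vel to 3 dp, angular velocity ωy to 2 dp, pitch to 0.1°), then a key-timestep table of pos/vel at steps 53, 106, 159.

State at t = 1.2672 s:
  b1     pos=(+0.000,+0.022) vel=(+0.000,+0.000) ωy=+0.00 pitch=+0.0°
  b2     pos=(+0.113,+0.051) vel=(+0.000,+0.000) ωy=+0.00 pitch=+90.0°

Key-timestep trajectory:
   step    t(s)  b1.x    b1.z    b1.vx   b1.vz   b2.x    b2.z    b2.vx   b2.vz 
     53  0.2146   +0.000  +0.022  +0.000  +0.000   +0.093  +0.055  +0.236  -0.042
    106  0.4291   +0.000  +0.022  +0.000  +0.000   +0.122  +0.054  -0.135  -0.032
    159  0.6437   +0.000  +0.022  +0.000  +0.000   +0.116  +0.052  -0.057  -0.019


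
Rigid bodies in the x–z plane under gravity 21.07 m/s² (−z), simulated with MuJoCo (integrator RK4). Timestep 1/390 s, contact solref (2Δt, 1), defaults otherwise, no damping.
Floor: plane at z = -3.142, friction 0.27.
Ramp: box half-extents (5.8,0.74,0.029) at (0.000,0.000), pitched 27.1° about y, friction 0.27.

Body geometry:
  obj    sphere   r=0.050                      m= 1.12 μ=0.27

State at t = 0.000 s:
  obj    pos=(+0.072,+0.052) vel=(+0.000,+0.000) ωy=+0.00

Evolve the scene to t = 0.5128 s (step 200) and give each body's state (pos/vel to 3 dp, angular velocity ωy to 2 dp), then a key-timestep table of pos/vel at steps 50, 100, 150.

State at t = 0.5128 s:
  obj    pos=(+0.875,-0.359) vel=(+3.130,-1.602) ωy=+70.30

Key-timestep trajectory:
   step    t(s)  obj.x    obj.z    obj.vx   obj.vz 
     50  0.1282   +0.122  +0.026  +0.783  -0.401
    100  0.2564   +0.273  -0.051  +1.565  -0.801
    150  0.3846   +0.523  -0.179  +2.348  -1.201
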